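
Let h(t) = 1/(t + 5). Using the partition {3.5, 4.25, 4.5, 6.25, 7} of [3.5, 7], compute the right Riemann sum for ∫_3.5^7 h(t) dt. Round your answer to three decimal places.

0.325

Subinterval widths: 0.75, 0.25, 1.75, 0.75.
Right endpoints: 4.25, 4.5, 6.25, 7.
h(4.25) = 4/37, h(4.5) = 2/19, h(6.25) = 4/45, h(7) = 1/12.
Sum = Σ Δt_i · h(t_i).
Sum ≈ 0.325.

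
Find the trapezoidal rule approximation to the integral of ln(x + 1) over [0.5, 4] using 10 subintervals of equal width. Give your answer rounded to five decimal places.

3.93424

Δx = (4 − 0.5)/10 = 0.35.
f(0.5) ≈ 0.40547, f(0.85) ≈ 0.61519, f(1.2) ≈ 0.78846, f(1.55) ≈ 0.93609, f(1.9) ≈ 1.06471, f(2.25) ≈ 1.17865, f(2.6) ≈ 1.28093, f(2.95) ≈ 1.37372, f(3.3) ≈ 1.45862, f(3.65) ≈ 1.53687, f(4) ≈ 1.60944.
T_10 = (Δx/2)·[f(x_0) + 2f(x_1) + ... + 2f(x_{9}) + f(x_10)].
Sum ≈ 3.93424.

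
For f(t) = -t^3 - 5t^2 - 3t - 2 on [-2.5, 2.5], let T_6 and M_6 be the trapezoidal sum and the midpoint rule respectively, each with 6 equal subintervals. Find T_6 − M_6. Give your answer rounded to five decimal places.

T_6 ≈ -64.9768519.
M_6 ≈ -60.6365741.
T_6 − M_6 ≈ -4.34028.

-4.34028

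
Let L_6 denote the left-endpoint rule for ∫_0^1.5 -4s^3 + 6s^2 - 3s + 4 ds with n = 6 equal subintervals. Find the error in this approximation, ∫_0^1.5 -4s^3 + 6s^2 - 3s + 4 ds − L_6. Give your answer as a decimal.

Exact integral: ∫_0^1.5 f(s) ds = 4.3125.
L_6 = 4.828125.
Error = 4.3125 − 4.828125 = -0.515625.

-0.515625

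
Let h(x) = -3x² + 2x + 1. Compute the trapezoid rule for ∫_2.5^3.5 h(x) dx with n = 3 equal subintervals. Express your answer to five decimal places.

-20.30556

Δx = (3.5 − 2.5)/3 = 1/3.
h(2.5) = -12.75, h(17/6) = -209/12, h(19/6) = -22.75, h(3.5) = -28.75.
T_3 = (Δx/2)·[h(x_0) + 2h(x_1) + 2h(x_2) + h(x_3)].
Sum ≈ -20.30556.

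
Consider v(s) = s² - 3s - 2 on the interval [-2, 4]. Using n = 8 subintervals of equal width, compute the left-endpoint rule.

-3.1875

Δs = (4 − (-2))/8 = 0.75.
Left endpoints: -2, -1.25, -0.5, 0.25, 1, 1.75, 2.5, 3.25.
v(-2) = 8, v(-1.25) = 3.3125, v(-0.5) = -0.25, v(0.25) = -2.6875, v(1) = -4, v(1.75) = -4.1875, v(2.5) = -3.25, v(3.25) = -1.1875.
Sum = Δs · [v(-2) + v(-1.25) + v(-0.5) + ...].
Sum = -3.1875.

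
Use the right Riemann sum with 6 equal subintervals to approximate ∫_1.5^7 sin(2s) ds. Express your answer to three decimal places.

-0.007

Δs = (7 − 1.5)/6 = 11/12.
Right endpoints: 29/12, 10/3, 4.25, 31/6, 73/12, 7.
f(29/12) ≈ -0.993, f(10/3) ≈ 0.374, f(4.25) ≈ 0.798, f(31/6) ≈ -0.789, f(73/12) ≈ -0.389, f(7) ≈ 0.991.
Sum = Δs · [f(29/12) + f(10/3) + f(4.25) + ...].
Sum ≈ -0.007.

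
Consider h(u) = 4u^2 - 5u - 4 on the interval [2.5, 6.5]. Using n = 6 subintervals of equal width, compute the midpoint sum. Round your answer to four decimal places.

Δu = (6.5 − 2.5)/6 = 2/3.
Midpoints: 17/6, 3.5, 25/6, 29/6, 5.5, 37/6.
h(17/6) = 251/18, h(3.5) = 27.5, h(25/6) = 803/18, h(29/6) = 1175/18, h(5.5) = 89.5, h(37/6) = 2111/18.
Sum = Δu · [h(17/6) + h(3.5) + h(25/6) + ...].
Sum ≈ 238.7407.

238.7407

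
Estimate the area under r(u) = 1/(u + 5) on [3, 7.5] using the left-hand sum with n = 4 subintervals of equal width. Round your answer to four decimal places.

Δu = (7.5 − 3)/4 = 1.125.
Left endpoints: 3, 4.125, 5.25, 6.375.
r(3) = 0.125, r(4.125) = 8/73, r(5.25) = 4/41, r(6.375) = 8/91.
Sum = Δu · [r(3) + r(4.125) + r(5.25) + r(6.375)].
Sum ≈ 0.4726.

0.4726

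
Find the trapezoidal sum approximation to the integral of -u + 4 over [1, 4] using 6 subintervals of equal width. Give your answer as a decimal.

Δu = (4 − 1)/6 = 0.5.
f(1) = 3, f(1.5) = 2.5, f(2) = 2, f(2.5) = 1.5, f(3) = 1, f(3.5) = 0.5, f(4) = 0.
T_6 = (Δu/2)·[f(u_0) + 2f(u_1) + ... + 2f(u_{5}) + f(u_6)].
Sum = 4.5.

4.5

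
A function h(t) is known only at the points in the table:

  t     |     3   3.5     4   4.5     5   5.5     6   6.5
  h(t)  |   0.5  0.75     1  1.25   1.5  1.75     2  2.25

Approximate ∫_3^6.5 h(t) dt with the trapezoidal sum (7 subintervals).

Δt = 0.5.
T_7 = (0.5/2)·[0.5 + 2·0.75 + 2·1 + 2·1.25 + 2·1.5 + 2·1.75 + 2·2 + 2.25] = 4.8125.

4.8125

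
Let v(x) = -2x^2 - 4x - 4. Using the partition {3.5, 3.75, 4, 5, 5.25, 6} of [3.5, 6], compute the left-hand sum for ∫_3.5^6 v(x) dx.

Subinterval widths: 0.25, 0.25, 1, 0.25, 0.75.
Left endpoints: 3.5, 3.75, 4, 5, 5.25.
v(3.5) = -42.5, v(3.75) = -47.125, v(4) = -52, v(5) = -74, v(5.25) = -80.125.
Sum = Σ Δx_i · v(x_i).
Sum = -153.

-153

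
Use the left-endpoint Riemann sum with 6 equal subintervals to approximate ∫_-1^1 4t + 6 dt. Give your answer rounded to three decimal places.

10.667

Δt = (1 − (-1))/6 = 1/3.
Left endpoints: -1, -2/3, -1/3, 0, 1/3, 2/3.
f(-1) = 2, f(-2/3) = 10/3, f(-1/3) = 14/3, f(0) = 6, f(1/3) = 22/3, f(2/3) = 26/3.
Sum = Δt · [f(-1) + f(-2/3) + f(-1/3) + ...].
Sum ≈ 10.667.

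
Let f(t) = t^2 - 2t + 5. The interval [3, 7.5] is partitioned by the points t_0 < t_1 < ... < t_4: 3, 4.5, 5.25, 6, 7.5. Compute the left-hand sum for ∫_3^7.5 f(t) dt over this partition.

Subinterval widths: 1.5, 0.75, 0.75, 1.5.
Left endpoints: 3, 4.5, 5.25, 6.
f(3) = 8, f(4.5) = 16.25, f(5.25) = 22.0625, f(6) = 29.
Sum = Σ Δt_i · f(t_i).
Sum = 84.234375.

84.234375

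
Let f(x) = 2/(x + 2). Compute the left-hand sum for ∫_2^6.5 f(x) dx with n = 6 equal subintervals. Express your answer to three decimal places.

Δx = (6.5 − 2)/6 = 0.75.
Left endpoints: 2, 2.75, 3.5, 4.25, 5, 5.75.
f(2) = 0.5, f(2.75) = 8/19, f(3.5) = 4/11, f(4.25) = 0.32, f(5) = 2/7, f(5.75) = 8/31.
Sum = Δx · [f(2) + f(2.75) + f(3.5) + ...].
Sum ≈ 1.611.

1.611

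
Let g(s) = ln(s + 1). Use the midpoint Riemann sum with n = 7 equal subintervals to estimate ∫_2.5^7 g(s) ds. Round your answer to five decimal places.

7.75362

Δs = (7 − 2.5)/7 = 9/14.
Midpoints: 79/28, 97/28, 115/28, 4.75, 151/28, 169/28, 187/28.
g(79/28) ≈ 1.34062, g(97/28) ≈ 1.49611, g(115/28) ≈ 1.63064, g(4.75) ≈ 1.74920, g(151/28) ≈ 1.85518, g(169/28) ≈ 1.95100, g(187/28) ≈ 2.03843.
Sum = Δs · [g(79/28) + g(97/28) + g(115/28) + ...].
Sum ≈ 7.75362.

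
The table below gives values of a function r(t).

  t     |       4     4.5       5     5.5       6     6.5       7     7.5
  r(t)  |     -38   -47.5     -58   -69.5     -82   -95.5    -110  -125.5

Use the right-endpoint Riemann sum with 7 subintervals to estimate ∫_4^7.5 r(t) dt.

Δt = 0.5.
Sum = 0.5·[(-47.5) + (-58) + (-69.5) + (-82) + (-95.5) + (-110) + (-125.5)] = -294.

-294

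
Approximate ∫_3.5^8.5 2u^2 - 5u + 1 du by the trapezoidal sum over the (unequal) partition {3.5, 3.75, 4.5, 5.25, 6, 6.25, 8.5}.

Subinterval widths: 0.25, 0.75, 0.75, 0.75, 0.25, 2.25.
f(3.5) = 8, f(3.75) = 10.375, f(4.5) = 19, f(5.25) = 29.875, f(6) = 43, f(6.25) = 47.875, f(8.5) = 103.
On each subinterval the trapezoid contributes (Δu_i/2)·[f(u_{i-1}) + f(u_i)].
Sum = 240.0625.

240.0625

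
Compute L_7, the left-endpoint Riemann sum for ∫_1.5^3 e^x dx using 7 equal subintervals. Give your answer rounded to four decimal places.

13.9917

Δx = (3 − 1.5)/7 = 3/14.
Left endpoints: 1.5, 12/7, 27/14, 15/7, 33/14, 18/7, 39/14.
f(1.5) ≈ 4.4817, f(12/7) ≈ 5.5527, f(27/14) ≈ 6.8797, f(15/7) ≈ 8.5238, f(33/14) ≈ 10.5607, f(18/7) ≈ 13.0845, f(39/14) ≈ 16.2114.
Sum = Δx · [f(1.5) + f(12/7) + f(27/14) + ...].
Sum ≈ 13.9917.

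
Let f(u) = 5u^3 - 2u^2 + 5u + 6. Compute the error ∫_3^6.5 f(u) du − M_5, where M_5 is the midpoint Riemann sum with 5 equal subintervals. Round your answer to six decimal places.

Exact integral: ∫_3^6.5 f(u) du ≈ 2069.11979167.
M_5 = 2059.2228125.
Error ≈ 2069.11979167 − 2059.2228125 ≈ 9.896979.

9.896979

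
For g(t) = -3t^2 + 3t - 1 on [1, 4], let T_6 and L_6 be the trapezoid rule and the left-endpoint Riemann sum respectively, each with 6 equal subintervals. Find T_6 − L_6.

T_6 = -43.875.
L_6 = -34.875.
T_6 − L_6 = -9.

-9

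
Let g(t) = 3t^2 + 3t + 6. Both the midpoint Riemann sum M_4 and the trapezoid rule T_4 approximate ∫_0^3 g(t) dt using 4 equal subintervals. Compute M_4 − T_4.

M_4 = 58.078125.
T_4 = 59.34375.
M_4 − T_4 = -1.265625.

-1.265625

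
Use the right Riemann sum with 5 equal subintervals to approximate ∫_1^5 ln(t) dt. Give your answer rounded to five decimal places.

Δt = (5 − 1)/5 = 0.8.
Right endpoints: 1.8, 2.6, 3.4, 4.2, 5.
f(1.8) ≈ 0.58779, f(2.6) ≈ 0.95551, f(3.4) ≈ 1.22378, f(4.2) ≈ 1.43508, f(5) ≈ 1.60944.
Sum = Δt · [f(1.8) + f(2.6) + f(3.4) + f(4.2) + f(5)].
Sum ≈ 4.64928.

4.64928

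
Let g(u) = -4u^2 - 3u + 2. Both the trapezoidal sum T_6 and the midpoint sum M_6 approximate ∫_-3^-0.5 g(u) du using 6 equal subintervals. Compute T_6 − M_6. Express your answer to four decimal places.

T_6 ≈ -17.997685.
M_6 ≈ -17.563657.
T_6 − M_6 ≈ -0.4340.

-0.4340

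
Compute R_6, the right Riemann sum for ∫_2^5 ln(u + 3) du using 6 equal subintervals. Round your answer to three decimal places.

5.704

Δu = (5 − 2)/6 = 0.5.
Right endpoints: 2.5, 3, 3.5, 4, 4.5, 5.
f(2.5) ≈ 1.705, f(3) ≈ 1.792, f(3.5) ≈ 1.872, f(4) ≈ 1.946, f(4.5) ≈ 2.015, f(5) ≈ 2.079.
Sum = Δu · [f(2.5) + f(3) + f(3.5) + ...].
Sum ≈ 5.704.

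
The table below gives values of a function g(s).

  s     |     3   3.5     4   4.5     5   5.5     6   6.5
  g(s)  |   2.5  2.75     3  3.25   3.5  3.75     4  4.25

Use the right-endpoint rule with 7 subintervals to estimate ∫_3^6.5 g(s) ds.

Δs = 0.5.
Sum = 0.5·[2.75 + 3 + 3.25 + 3.5 + 3.75 + 4 + 4.25] = 12.25.

12.25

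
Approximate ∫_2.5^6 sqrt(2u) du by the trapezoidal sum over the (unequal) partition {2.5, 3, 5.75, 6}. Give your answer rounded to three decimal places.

10.059

Subinterval widths: 0.5, 2.75, 0.25.
f(2.5) ≈ 2.236, f(3) ≈ 2.449, f(5.75) ≈ 3.391, f(6) ≈ 3.464.
On each subinterval the trapezoid contributes (Δu_i/2)·[f(u_{i-1}) + f(u_i)].
Sum ≈ 10.059.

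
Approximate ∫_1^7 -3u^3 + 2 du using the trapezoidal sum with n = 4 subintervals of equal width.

-1869

Δu = (7 − 1)/4 = 1.5.
f(1) = -1, f(2.5) = -44.875, f(4) = -190, f(5.5) = -497.125, f(7) = -1027.
T_4 = (Δu/2)·[f(u_0) + 2f(u_1) + 2f(u_2) + 2f(u_3) + f(u_4)].
Sum = -1869.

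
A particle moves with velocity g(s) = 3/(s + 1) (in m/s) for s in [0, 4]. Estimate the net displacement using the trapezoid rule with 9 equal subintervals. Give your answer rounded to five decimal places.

Δs = (4 − 0)/9 = 4/9.
g(0) = 3, g(4/9) = 27/13, g(8/9) = 27/17, g(4/3) = 9/7, g(16/9) = 1.08, g(20/9) = 27/29, g(8/3) = 9/11, g(28/9) = 27/37, g(32/9) = 27/41, g(4) = 0.6.
T_9 = (Δs/2)·[g(s_0) + 2g(s_1) + ... + 2g(s_{8}) + g(s_9)].
Sum ≈ 4.87482.

4.87482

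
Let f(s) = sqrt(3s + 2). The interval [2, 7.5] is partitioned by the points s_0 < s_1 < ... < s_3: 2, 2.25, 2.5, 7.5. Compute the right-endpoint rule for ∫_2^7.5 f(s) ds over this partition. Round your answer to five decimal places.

Subinterval widths: 0.25, 0.25, 5.
Right endpoints: 2.25, 2.5, 7.5.
f(2.25) ≈ 2.95804, f(2.5) ≈ 3.08221, f(7.5) ≈ 4.94975.
Sum = Σ Δs_i · f(s_i).
Sum ≈ 26.25880.

26.25880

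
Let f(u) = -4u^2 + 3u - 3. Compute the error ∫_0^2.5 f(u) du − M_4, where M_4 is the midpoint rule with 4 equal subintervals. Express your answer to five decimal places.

-0.32552

Exact integral: ∫_0^2.5 f(u) du ≈ -18.9583333.
M_4 = -18.6328125.
Error ≈ -18.9583333 − (-18.6328125) ≈ -0.32552.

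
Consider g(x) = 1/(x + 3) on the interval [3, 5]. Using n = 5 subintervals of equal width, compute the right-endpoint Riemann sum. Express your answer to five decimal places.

0.27951

Δx = (5 − 3)/5 = 0.4.
Right endpoints: 3.4, 3.8, 4.2, 4.6, 5.
g(3.4) = 0.15625, g(3.8) = 5/34, g(4.2) = 5/36, g(4.6) = 5/38, g(5) = 0.125.
Sum = Δx · [g(3.4) + g(3.8) + g(4.2) + g(4.6) + g(5)].
Sum ≈ 0.27951.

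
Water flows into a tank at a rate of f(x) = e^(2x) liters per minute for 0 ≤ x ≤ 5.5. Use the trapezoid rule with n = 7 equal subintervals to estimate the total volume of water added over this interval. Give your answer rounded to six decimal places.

35857.487350

Δx = (5.5 − 0)/7 = 11/14.
f(0) ≈ 1.000000, f(11/14) ≈ 4.813520, f(11/7) ≈ 23.169972, f(33/14) ≈ 111.529119, f(22/7) ≈ 536.847616, f(55/14) ≈ 2584.126599, f(33/7) ≈ 12438.744398, f(5.5) ≈ 59874.141715.
T_7 = (Δx/2)·[f(x_0) + 2f(x_1) + ... + 2f(x_{6}) + f(x_7)].
Sum ≈ 35857.487350.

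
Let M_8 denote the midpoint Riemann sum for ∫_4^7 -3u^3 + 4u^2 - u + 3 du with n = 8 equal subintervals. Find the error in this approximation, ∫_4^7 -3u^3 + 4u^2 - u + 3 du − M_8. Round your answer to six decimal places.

-1.599609

Exact integral: ∫_4^7 f(u) du = -1244.25.
M_8 ≈ -1242.65039062.
Error ≈ -1244.25 − (-1242.65039062) ≈ -1.599609.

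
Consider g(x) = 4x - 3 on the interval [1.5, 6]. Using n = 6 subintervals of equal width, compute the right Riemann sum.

60.75

Δx = (6 − 1.5)/6 = 0.75.
Right endpoints: 2.25, 3, 3.75, 4.5, 5.25, 6.
g(2.25) = 6, g(3) = 9, g(3.75) = 12, g(4.5) = 15, g(5.25) = 18, g(6) = 21.
Sum = Δx · [g(2.25) + g(3) + g(3.75) + ...].
Sum = 60.75.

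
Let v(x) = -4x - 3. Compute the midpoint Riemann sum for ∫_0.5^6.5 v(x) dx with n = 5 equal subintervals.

Δx = (6.5 − 0.5)/5 = 1.2.
Midpoints: 1.1, 2.3, 3.5, 4.7, 5.9.
v(1.1) = -7.4, v(2.3) = -12.2, v(3.5) = -17, v(4.7) = -21.8, v(5.9) = -26.6.
Sum = Δx · [v(1.1) + v(2.3) + v(3.5) + v(4.7) + v(5.9)].
Sum = -102.

-102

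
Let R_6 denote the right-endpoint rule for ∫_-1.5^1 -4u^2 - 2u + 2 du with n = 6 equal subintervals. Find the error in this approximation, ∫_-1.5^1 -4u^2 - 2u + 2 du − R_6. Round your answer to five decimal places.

0.28935

Exact integral: ∫_-1.5^1 f(u) du ≈ 0.4166667.
R_6 ≈ 0.1273148.
Error ≈ 0.4166667 − 0.1273148 ≈ 0.28935.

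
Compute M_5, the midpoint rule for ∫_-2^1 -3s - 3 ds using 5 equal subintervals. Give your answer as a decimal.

-4.5

Δs = (1 − (-2))/5 = 0.6.
Midpoints: -1.7, -1.1, -0.5, 0.1, 0.7.
f(-1.7) = 2.1, f(-1.1) = 0.3, f(-0.5) = -1.5, f(0.1) = -3.3, f(0.7) = -5.1.
Sum = Δs · [f(-1.7) + f(-1.1) + f(-0.5) + f(0.1) + f(0.7)].
Sum = -4.5.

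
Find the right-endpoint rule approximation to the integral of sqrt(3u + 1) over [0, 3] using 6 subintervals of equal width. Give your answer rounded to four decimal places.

Δu = (3 − 0)/6 = 0.5.
Right endpoints: 0.5, 1, 1.5, 2, 2.5, 3.
f(0.5) ≈ 1.5811, f(1) ≈ 2.0000, f(1.5) ≈ 2.3452, f(2) ≈ 2.6458, f(2.5) ≈ 2.9155, f(3) ≈ 3.1623.
Sum = Δu · [f(0.5) + f(1) + f(1.5) + ...].
Sum ≈ 7.3249.

7.3249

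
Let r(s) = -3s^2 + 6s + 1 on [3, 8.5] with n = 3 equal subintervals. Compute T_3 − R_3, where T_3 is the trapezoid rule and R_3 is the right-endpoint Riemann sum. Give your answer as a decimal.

143.6875

T_3 ≈ -401.118056.
R_3 ≈ -544.805556.
T_3 − R_3 = 143.6875.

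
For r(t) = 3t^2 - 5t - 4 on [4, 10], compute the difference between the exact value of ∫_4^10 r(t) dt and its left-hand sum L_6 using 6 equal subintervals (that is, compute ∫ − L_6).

Exact integral: ∫_4^10 r(t) dt = 702.
L_6 = 594.
Error = 702 − 594 = 108.

108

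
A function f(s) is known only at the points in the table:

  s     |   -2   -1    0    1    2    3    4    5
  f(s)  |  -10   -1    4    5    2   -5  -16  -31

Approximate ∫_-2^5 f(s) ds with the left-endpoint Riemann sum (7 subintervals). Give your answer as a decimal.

-21

Δs = 1.
Sum = 1·[(-10) + (-1) + 4 + 5 + 2 + (-5) + (-16)] = -21.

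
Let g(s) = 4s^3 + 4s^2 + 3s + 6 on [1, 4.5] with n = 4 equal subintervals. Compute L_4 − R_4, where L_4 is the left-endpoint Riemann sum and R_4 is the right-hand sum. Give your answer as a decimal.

L_4 = 399.62890625.
R_4 = 791.62890625.
L_4 − R_4 = -392.

-392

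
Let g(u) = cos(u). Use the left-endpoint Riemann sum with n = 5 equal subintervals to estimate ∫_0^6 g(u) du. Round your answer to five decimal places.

Δu = (6 − 0)/5 = 1.2.
Left endpoints: 0, 1.2, 2.4, 3.6, 4.8.
g(0) ≈ 1.00000, g(1.2) ≈ 0.36236, g(2.4) ≈ -0.73739, g(3.6) ≈ -0.89676, g(4.8) ≈ 0.08750.
Sum = Δu · [g(0) + g(1.2) + g(2.4) + g(3.6) + g(4.8)].
Sum ≈ -0.22115.

-0.22115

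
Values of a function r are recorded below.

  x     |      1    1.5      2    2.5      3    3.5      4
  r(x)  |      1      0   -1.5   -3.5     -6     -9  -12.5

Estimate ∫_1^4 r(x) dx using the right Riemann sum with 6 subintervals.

Δx = 0.5.
Sum = 0.5·[0 + (-1.5) + (-3.5) + (-6) + (-9) + (-12.5)] = -16.25.

-16.25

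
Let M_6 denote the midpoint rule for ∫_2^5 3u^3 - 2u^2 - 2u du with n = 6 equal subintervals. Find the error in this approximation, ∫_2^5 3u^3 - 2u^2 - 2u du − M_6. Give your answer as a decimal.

Exact integral: ∫_2^5 f(u) du = 357.75.
M_6 = 355.90625.
Error = 357.75 − 355.90625 = 1.84375.

1.84375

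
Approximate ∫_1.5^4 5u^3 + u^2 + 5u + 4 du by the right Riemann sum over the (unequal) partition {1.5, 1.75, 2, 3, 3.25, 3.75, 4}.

479.0078125

Subinterval widths: 0.25, 0.25, 1, 0.25, 0.5, 0.25.
Right endpoints: 1.75, 2, 3, 3.25, 3.75, 4.
f(1.75) = 42.609375, f(2) = 58, f(3) = 163, f(3.25) = 202.453125, f(3.75) = 300.484375, f(4) = 360.
Sum = Σ Δu_i · f(u_i).
Sum = 479.0078125.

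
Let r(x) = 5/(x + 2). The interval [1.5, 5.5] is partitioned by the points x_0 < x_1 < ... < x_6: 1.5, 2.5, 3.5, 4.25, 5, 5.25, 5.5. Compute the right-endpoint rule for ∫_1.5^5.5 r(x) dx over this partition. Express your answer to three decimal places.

Subinterval widths: 1, 1, 0.75, 0.75, 0.25, 0.25.
Right endpoints: 2.5, 3.5, 4.25, 5, 5.25, 5.5.
r(2.5) = 10/9, r(3.5) = 10/11, r(4.25) = 0.8, r(5) = 5/7, r(5.25) = 20/29, r(5.5) = 2/3.
Sum = Σ Δx_i · r(x_i).
Sum ≈ 3.495.

3.495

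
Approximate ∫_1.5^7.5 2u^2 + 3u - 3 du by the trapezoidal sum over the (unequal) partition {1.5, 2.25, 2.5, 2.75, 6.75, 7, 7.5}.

Subinterval widths: 0.75, 0.25, 0.25, 4, 0.25, 0.5.
f(1.5) = 6, f(2.25) = 13.875, f(2.5) = 17, f(2.75) = 20.375, f(6.75) = 108.375, f(7) = 116, f(7.5) = 132.
On each subinterval the trapezoid contributes (Δu_i/2)·[f(u_{i-1}) + f(u_i)].
Sum = 363.53125.

363.53125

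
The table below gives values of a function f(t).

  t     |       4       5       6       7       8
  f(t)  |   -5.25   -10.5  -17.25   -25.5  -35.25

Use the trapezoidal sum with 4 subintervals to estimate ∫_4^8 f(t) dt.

Δt = 1.
T_4 = (1/2)·[(-5.25) + 2·(-10.5) + 2·(-17.25) + 2·(-25.5) + (-35.25)] = -73.5.

-73.5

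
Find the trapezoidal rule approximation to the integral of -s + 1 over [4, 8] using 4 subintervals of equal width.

-20

Δs = (8 − 4)/4 = 1.
f(4) = -3, f(5) = -4, f(6) = -5, f(7) = -6, f(8) = -7.
T_4 = (Δs/2)·[f(s_0) + 2f(s_1) + 2f(s_2) + 2f(s_3) + f(s_4)].
Sum = -20.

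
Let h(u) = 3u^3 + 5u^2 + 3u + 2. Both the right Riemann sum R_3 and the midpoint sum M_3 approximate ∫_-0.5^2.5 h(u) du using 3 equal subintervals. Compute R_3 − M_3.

53.625

R_3 = 120.625.
M_3 = 67.
R_3 − M_3 = 53.625.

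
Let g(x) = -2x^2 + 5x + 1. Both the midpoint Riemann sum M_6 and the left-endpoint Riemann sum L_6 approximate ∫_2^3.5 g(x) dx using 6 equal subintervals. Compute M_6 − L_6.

-1.078125

M_6 = -1.109375.
L_6 = -0.03125.
M_6 − L_6 = -1.078125.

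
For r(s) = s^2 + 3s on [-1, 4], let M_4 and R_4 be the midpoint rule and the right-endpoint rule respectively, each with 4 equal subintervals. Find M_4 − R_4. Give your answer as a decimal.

M_4 = 43.515625.
R_4 = 64.21875.
M_4 − R_4 = -20.703125.

-20.703125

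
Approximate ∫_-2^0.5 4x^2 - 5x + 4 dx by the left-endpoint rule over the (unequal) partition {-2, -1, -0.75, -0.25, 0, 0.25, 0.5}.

Subinterval widths: 1, 0.25, 0.5, 0.25, 0.25, 0.25.
Left endpoints: -2, -1, -0.75, -0.25, 0, 0.25.
f(-2) = 30, f(-1) = 13, f(-0.75) = 10, f(-0.25) = 5.5, f(0) = 4, f(0.25) = 3.
Sum = Σ Δx_i · f(x_i).
Sum = 41.375.

41.375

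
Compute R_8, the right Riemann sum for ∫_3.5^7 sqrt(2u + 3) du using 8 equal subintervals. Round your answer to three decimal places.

13.032

Δu = (7 − 3.5)/8 = 0.4375.
Right endpoints: 3.9375, 4.375, 4.8125, 5.25, 5.6875, 6.125, 6.5625, 7.
f(3.9375) ≈ 3.298, f(4.375) ≈ 3.428, f(4.8125) ≈ 3.553, f(5.25) ≈ 3.674, f(5.6875) ≈ 3.791, f(6.125) ≈ 3.905, f(6.5625) ≈ 4.016, f(7) ≈ 4.123.
Sum = Δu · [f(3.9375) + f(4.375) + f(4.8125) + ...].
Sum ≈ 13.032.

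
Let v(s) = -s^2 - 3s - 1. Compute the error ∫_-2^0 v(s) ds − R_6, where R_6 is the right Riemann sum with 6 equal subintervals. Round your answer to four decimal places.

Exact integral: ∫_-2^0 v(s) ds ≈ 1.333333.
R_6 ≈ 0.962963.
Error ≈ 1.333333 − 0.962963 ≈ 0.3704.

0.3704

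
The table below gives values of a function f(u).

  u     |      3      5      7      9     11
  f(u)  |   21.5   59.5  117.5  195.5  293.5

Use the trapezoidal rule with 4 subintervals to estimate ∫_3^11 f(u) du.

Δu = 2.
T_4 = (2/2)·[21.5 + 2·59.5 + 2·117.5 + 2·195.5 + 293.5] = 1060.

1060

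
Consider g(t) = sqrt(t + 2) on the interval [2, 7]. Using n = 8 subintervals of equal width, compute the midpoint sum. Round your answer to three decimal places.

Δt = (7 − 2)/8 = 0.625.
Midpoints: 2.3125, 2.9375, 3.5625, 4.1875, 4.8125, 5.4375, 6.0625, 6.6875.
g(2.3125) ≈ 2.077, g(2.9375) ≈ 2.222, g(3.5625) ≈ 2.358, g(4.1875) ≈ 2.487, g(4.8125) ≈ 2.610, g(5.4375) ≈ 2.727, g(6.0625) ≈ 2.839, g(6.6875) ≈ 2.947.
Sum = Δt · [g(2.3125) + g(2.9375) + g(3.5625) + ...].
Sum ≈ 12.668.

12.668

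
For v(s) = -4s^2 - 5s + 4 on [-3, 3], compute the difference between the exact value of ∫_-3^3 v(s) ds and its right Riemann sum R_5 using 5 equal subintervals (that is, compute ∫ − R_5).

23.76

Exact integral: ∫_-3^3 v(s) ds = -48.
R_5 = -71.76.
Error = -48 − (-71.76) = 23.76.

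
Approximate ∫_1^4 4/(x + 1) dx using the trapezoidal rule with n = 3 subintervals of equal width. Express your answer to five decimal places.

Δx = (4 − 1)/3 = 1.
f(1) = 2, f(2) = 4/3, f(3) = 1, f(4) = 0.8.
T_3 = (Δx/2)·[f(x_0) + 2f(x_1) + 2f(x_2) + f(x_3)].
Sum ≈ 3.73333.

3.73333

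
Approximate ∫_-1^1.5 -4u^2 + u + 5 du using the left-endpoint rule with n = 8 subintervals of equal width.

Δu = (1.5 − (-1))/8 = 0.3125.
Left endpoints: -1, -0.6875, -0.375, -0.0625, 0.25, 0.5625, 0.875, 1.1875.
f(-1) = 0, f(-0.6875) = 2.421875, f(-0.375) = 4.0625, f(-0.0625) = 4.921875, f(0.25) = 5, f(0.5625) = 4.296875, f(0.875) = 2.8125, f(1.1875) = 0.546875.
Sum = Δu · [f(-1) + f(-0.6875) + f(-0.375) + ...].
Sum = 7.51953125.

7.51953125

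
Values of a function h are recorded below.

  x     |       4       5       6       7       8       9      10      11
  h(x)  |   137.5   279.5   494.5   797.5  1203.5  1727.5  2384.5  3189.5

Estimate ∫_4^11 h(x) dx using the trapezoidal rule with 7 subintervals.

Δx = 1.
T_7 = (1/2)·[137.5 + 2·279.5 + 2·494.5 + 2·797.5 + 2·1203.5 + 2·1727.5 + 2·2384.5 + 3189.5] = 8550.5.

8550.5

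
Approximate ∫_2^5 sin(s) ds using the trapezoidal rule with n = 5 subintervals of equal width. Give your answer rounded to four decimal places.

Δs = (5 − 2)/5 = 0.6.
f(2) ≈ 0.9093, f(2.6) ≈ 0.5155, f(3.2) ≈ -0.0584, f(3.8) ≈ -0.6119, f(4.4) ≈ -0.9516, f(5) ≈ -0.9589.
T_5 = (Δs/2)·[f(s_0) + 2f(s_1) + ... + 2f(s_{4}) + f(s_5)].
Sum ≈ -0.6787.

-0.6787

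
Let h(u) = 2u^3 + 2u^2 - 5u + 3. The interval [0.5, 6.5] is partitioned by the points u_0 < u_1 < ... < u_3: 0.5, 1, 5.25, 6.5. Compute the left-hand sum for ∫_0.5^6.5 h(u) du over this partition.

410.7265625

Subinterval widths: 0.5, 4.25, 1.25.
Left endpoints: 0.5, 1, 5.25.
h(0.5) = 1.25, h(1) = 2, h(5.25) = 321.28125.
Sum = Σ Δu_i · h(u_i).
Sum = 410.7265625.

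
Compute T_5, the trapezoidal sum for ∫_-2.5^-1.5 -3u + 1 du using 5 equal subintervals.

Δu = (-1.5 − (-2.5))/5 = 0.2.
f(-2.5) = 8.5, f(-2.3) = 7.9, f(-2.1) = 7.3, f(-1.9) = 6.7, f(-1.7) = 6.1, f(-1.5) = 5.5.
T_5 = (Δu/2)·[f(u_0) + 2f(u_1) + ... + 2f(u_{4}) + f(u_5)].
Sum = 7.

7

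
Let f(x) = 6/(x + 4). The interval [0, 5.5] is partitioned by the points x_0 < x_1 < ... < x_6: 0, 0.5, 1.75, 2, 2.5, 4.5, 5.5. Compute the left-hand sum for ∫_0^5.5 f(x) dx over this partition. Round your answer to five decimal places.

5.72957

Subinterval widths: 0.5, 1.25, 0.25, 0.5, 2, 1.
Left endpoints: 0, 0.5, 1.75, 2, 2.5, 4.5.
f(0) = 1.5, f(0.5) = 4/3, f(1.75) = 24/23, f(2) = 1, f(2.5) = 12/13, f(4.5) = 12/17.
Sum = Σ Δx_i · f(x_i).
Sum ≈ 5.72957.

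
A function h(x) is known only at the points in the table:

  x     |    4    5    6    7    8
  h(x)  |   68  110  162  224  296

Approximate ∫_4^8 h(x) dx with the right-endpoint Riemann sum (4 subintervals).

792

Δx = 1.
Sum = 1·[110 + 162 + 224 + 296] = 792.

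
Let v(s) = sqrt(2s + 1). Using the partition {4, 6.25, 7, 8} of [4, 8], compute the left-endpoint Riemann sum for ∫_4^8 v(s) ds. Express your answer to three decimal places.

Subinterval widths: 2.25, 0.75, 1.
Left endpoints: 4, 6.25, 7.
v(4) ≈ 3.000, v(6.25) ≈ 3.674, v(7) ≈ 3.873.
Sum = Σ Δs_i · v(s_i).
Sum ≈ 13.379.

13.379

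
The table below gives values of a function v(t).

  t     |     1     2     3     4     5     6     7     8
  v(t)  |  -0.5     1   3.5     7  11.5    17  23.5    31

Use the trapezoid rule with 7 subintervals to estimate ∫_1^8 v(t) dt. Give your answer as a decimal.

Δt = 1.
T_7 = (1/2)·[(-0.5) + 2·1 + 2·3.5 + 2·7 + 2·11.5 + 2·17 + 2·23.5 + 31] = 78.75.

78.75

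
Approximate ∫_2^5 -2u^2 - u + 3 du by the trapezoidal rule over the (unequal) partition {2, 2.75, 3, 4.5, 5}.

Subinterval widths: 0.75, 0.25, 1.5, 0.5.
f(2) = -7, f(2.75) = -14.875, f(3) = -18, f(4.5) = -42, f(5) = -52.
On each subinterval the trapezoid contributes (Δu_i/2)·[f(u_{i-1}) + f(u_i)].
Sum = -80.8125.

-80.8125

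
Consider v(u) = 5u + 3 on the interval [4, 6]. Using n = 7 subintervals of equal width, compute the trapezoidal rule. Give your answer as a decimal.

Δu = (6 − 4)/7 = 2/7.
v(4) = 23, v(30/7) = 171/7, v(32/7) = 181/7, v(34/7) = 191/7, v(36/7) = 201/7, v(38/7) = 211/7, v(40/7) = 221/7, v(6) = 33.
T_7 = (Δu/2)·[v(u_0) + 2v(u_1) + ... + 2v(u_{6}) + v(u_7)].
Sum = 56.

56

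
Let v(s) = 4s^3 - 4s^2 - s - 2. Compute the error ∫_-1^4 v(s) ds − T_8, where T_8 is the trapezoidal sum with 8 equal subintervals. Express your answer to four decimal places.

Exact integral: ∫_-1^4 v(s) ds ≈ 150.833333.
T_8 = 155.390625.
Error ≈ 150.833333 − 155.390625 ≈ -4.5573.

-4.5573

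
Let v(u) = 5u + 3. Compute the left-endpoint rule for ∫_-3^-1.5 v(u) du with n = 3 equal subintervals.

Δu = (-1.5 − (-3))/3 = 0.5.
Left endpoints: -3, -2.5, -2.
v(-3) = -12, v(-2.5) = -9.5, v(-2) = -7.
Sum = Δu · [v(-3) + v(-2.5) + v(-2)].
Sum = -14.25.

-14.25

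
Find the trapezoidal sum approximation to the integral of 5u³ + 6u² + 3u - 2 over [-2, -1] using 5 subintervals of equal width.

-11.36

Δu = (-1 − (-2))/5 = 0.2.
f(-2) = -24, f(-1.8) = -17.12, f(-1.6) = -11.92, f(-1.4) = -8.16, f(-1.2) = -5.6, f(-1) = -4.
T_5 = (Δu/2)·[f(u_0) + 2f(u_1) + ... + 2f(u_{4}) + f(u_5)].
Sum = -11.36.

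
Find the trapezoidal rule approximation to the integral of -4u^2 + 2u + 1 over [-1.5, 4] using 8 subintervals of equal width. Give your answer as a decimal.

-72.31640625

Δu = (4 − (-1.5))/8 = 0.6875.
f(-1.5) = -11, f(-0.8125) = -3.265625, f(-0.125) = 0.6875, f(0.5625) = 0.859375, f(1.25) = -2.75, f(1.9375) = -10.140625, f(2.625) = -21.3125, f(3.3125) = -36.265625, f(4) = -55.
T_8 = (Δu/2)·[f(u_0) + 2f(u_1) + ... + 2f(u_{7}) + f(u_8)].
Sum = -72.31640625.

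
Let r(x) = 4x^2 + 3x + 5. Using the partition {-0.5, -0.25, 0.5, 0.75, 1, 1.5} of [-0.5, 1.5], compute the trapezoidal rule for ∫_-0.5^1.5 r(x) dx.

Subinterval widths: 0.25, 0.75, 0.25, 0.25, 0.5.
r(-0.5) = 4.5, r(-0.25) = 4.5, r(0.5) = 7.5, r(0.75) = 9.5, r(1) = 12, r(1.5) = 18.5.
On each subinterval the trapezoid contributes (Δx_i/2)·[r(x_{i-1}) + r(x_i)].
Sum = 18.0625.

18.0625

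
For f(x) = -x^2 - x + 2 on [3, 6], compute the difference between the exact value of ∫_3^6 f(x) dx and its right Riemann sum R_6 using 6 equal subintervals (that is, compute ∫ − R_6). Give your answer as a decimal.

7.625

Exact integral: ∫_3^6 f(x) dx = -70.5.
R_6 = -78.125.
Error = -70.5 − (-78.125) = 7.625.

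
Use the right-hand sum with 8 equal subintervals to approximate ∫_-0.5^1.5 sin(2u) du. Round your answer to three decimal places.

0.872

Δu = (1.5 − (-0.5))/8 = 0.25.
Right endpoints: -0.25, 0, 0.25, 0.5, 0.75, 1, 1.25, 1.5.
f(-0.25) ≈ -0.479, f(0) ≈ 0.000, f(0.25) ≈ 0.479, f(0.5) ≈ 0.841, f(0.75) ≈ 0.997, f(1) ≈ 0.909, f(1.25) ≈ 0.598, f(1.5) ≈ 0.141.
Sum = Δu · [f(-0.25) + f(0) + f(0.25) + ...].
Sum ≈ 0.872.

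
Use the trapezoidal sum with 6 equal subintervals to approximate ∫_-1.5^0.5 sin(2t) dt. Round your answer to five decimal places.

-0.73660

Δt = (0.5 − (-1.5))/6 = 1/3.
f(-1.5) ≈ -0.14112, f(-7/6) ≈ -0.72309, f(-5/6) ≈ -0.99541, f(-0.5) ≈ -0.84147, f(-1/6) ≈ -0.32719, f(1/6) ≈ 0.32719, f(0.5) ≈ 0.84147.
T_6 = (Δt/2)·[f(t_0) + 2f(t_1) + ... + 2f(t_{5}) + f(t_6)].
Sum ≈ -0.73660.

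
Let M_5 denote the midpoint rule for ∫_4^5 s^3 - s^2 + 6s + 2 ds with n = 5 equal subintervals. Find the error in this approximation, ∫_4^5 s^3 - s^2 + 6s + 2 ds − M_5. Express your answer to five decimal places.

0.04167

Exact integral: ∫_4^5 f(s) ds ≈ 100.9166667.
M_5 = 100.875.
Error ≈ 100.9166667 − 100.875 ≈ 0.04167.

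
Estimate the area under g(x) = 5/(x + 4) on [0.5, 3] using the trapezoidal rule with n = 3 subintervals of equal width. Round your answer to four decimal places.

2.2175

Δx = (3 − 0.5)/3 = 5/6.
g(0.5) = 10/9, g(4/3) = 0.9375, g(13/6) = 30/37, g(3) = 5/7.
T_3 = (Δx/2)·[g(x_0) + 2g(x_1) + 2g(x_2) + g(x_3)].
Sum ≈ 2.2175.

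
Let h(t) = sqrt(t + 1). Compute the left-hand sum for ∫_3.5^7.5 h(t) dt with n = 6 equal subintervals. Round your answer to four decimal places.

Δt = (7.5 − 3.5)/6 = 2/3.
Left endpoints: 3.5, 25/6, 29/6, 5.5, 37/6, 41/6.
h(3.5) ≈ 2.1213, h(25/6) ≈ 2.2730, h(29/6) ≈ 2.4152, h(5.5) ≈ 2.5495, h(37/6) ≈ 2.6771, h(41/6) ≈ 2.7988.
Sum = Δt · [h(3.5) + h(25/6) + h(29/6) + ...].
Sum ≈ 9.8900.

9.8900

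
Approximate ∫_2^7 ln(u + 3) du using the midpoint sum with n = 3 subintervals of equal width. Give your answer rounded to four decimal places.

Δu = (7 − 2)/3 = 5/3.
Midpoints: 17/6, 4.5, 37/6.
f(17/6) ≈ 1.7636, f(4.5) ≈ 2.0149, f(37/6) ≈ 2.2156.
Sum = Δu · [f(17/6) + f(4.5) + f(37/6)].
Sum ≈ 9.9901.

9.9901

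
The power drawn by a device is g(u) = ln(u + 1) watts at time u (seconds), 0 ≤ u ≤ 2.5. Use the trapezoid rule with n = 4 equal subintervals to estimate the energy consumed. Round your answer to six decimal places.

1.861795

Δu = (2.5 − 0)/4 = 0.625.
g(0) ≈ 0.000000, g(0.625) ≈ 0.485508, g(1.25) ≈ 0.810930, g(1.875) ≈ 1.056053, g(2.5) ≈ 1.252763.
T_4 = (Δu/2)·[g(u_0) + 2g(u_1) + 2g(u_2) + 2g(u_3) + g(u_4)].
Sum ≈ 1.861795.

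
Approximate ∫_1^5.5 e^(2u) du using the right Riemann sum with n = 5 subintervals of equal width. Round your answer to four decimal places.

64550.1445

Δu = (5.5 − 1)/5 = 0.9.
Right endpoints: 1.9, 2.8, 3.7, 4.6, 5.5.
f(1.9) ≈ 44.7012, f(2.8) ≈ 270.4264, f(3.7) ≈ 1635.9844, f(4.6) ≈ 9897.1291, f(5.5) ≈ 59874.1417.
Sum = Δu · [f(1.9) + f(2.8) + f(3.7) + f(4.6) + f(5.5)].
Sum ≈ 64550.1445.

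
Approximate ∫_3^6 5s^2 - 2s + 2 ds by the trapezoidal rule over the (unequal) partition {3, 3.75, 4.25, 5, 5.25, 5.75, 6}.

Subinterval widths: 0.75, 0.5, 0.75, 0.25, 0.5, 0.25.
f(3) = 41, f(3.75) = 64.8125, f(4.25) = 83.8125, f(5) = 117, f(5.25) = 129.3125, f(5.75) = 155.8125, f(6) = 170.
On each subinterval the trapezoid contributes (Δs_i/2)·[f(s_{i-1}) + f(s_i)].
Sum = 294.9375.

294.9375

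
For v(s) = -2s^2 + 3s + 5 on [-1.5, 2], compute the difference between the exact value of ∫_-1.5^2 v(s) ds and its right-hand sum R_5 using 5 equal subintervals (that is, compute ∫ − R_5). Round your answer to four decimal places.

Exact integral: ∫_-1.5^2 v(s) ds ≈ 12.541667.
R_5 = 14.42.
Error ≈ 12.541667 − 14.42 ≈ -1.8783.

-1.8783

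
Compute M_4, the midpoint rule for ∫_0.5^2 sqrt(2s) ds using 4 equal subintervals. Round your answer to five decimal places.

Δs = (2 − 0.5)/4 = 0.375.
Midpoints: 0.6875, 1.0625, 1.4375, 1.8125.
f(0.6875) ≈ 1.17260, f(1.0625) ≈ 1.45774, f(1.4375) ≈ 1.69558, f(1.8125) ≈ 1.90394.
Sum = Δs · [f(0.6875) + f(1.0625) + f(1.4375) + f(1.8125)].
Sum ≈ 2.33620.

2.33620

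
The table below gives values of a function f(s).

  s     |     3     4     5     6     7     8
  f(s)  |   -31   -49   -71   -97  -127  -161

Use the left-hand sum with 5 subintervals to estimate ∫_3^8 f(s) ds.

-375

Δs = 1.
Sum = 1·[(-31) + (-49) + (-71) + (-97) + (-127)] = -375.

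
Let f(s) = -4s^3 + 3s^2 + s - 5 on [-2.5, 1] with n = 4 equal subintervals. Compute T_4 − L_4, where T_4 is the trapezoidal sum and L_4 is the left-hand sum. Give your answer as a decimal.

-34.453125

T_4 = 39.921875.
L_4 = 74.375.
T_4 − L_4 = -34.453125.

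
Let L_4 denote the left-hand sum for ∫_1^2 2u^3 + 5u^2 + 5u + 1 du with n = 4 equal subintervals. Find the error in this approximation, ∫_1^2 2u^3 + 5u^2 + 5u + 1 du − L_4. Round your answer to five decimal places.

4.10417

Exact integral: ∫_1^2 f(u) du ≈ 27.6666667.
L_4 = 23.5625.
Error ≈ 27.6666667 − 23.5625 ≈ 4.10417.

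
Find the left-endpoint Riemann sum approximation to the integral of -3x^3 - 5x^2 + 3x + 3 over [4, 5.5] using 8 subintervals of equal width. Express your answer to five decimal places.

-604.41577

Δx = (5.5 − 4)/8 = 0.1875.
Left endpoints: 4, 4.1875, 4.375, 4.5625, 4.75, 4.9375, 5.125, 5.3125.
f(4) = -257, f(4.1875) = -1197665/4096, f(4.375) = -169369/512, f(4.5625) = -1525019/4096, f(4.75) = -417.078125, f(4.9375) = -1905437/4096, f(5.125) = -264595/512, f(5.3125) = -2342807/4096.
Sum = Δx · [f(4) + f(4.1875) + f(4.375) + ...].
Sum ≈ -604.41577.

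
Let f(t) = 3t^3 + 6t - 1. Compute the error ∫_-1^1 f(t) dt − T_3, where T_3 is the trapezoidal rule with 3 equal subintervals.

Exact integral: ∫_-1^1 f(t) dt = -2.
T_3 = -2.
Error = -2 − (-2) = 0.

0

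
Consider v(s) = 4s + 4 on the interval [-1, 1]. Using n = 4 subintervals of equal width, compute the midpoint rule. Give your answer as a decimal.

8

Δs = (1 − (-1))/4 = 0.5.
Midpoints: -0.75, -0.25, 0.25, 0.75.
v(-0.75) = 1, v(-0.25) = 3, v(0.25) = 5, v(0.75) = 7.
Sum = Δs · [v(-0.75) + v(-0.25) + v(0.25) + v(0.75)].
Sum = 8.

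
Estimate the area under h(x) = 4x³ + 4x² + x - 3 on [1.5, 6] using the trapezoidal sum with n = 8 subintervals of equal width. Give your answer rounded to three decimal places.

Δx = (6 − 1.5)/8 = 0.5625.
h(1.5) = 21, h(2.0625) = 52401/1024, h(2.625) = 99.5390625, h(3.1875) = 174459/1024, h(3.75) = 267.9375, h(4.3125) = 406029/1024, h(4.875) = 560.3671875, h(5.4375) = 782103/1024, h(6) = 1011.
T_8 = (Δx/2)·[h(x_0) + 2h(x_1) + ... + 2h(x_{7}) + h(x_8)].
Sum ≈ 1589.440.

1589.440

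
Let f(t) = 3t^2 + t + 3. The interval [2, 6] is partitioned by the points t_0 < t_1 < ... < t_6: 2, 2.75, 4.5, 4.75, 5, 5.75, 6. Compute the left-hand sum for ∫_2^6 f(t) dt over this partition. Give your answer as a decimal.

Subinterval widths: 0.75, 1.75, 0.25, 0.25, 0.75, 0.25.
Left endpoints: 2, 2.75, 4.5, 4.75, 5, 5.75.
f(2) = 17, f(2.75) = 28.4375, f(4.5) = 68.25, f(4.75) = 75.4375, f(5) = 83, f(5.75) = 107.9375.
Sum = Σ Δt_i · f(t_i).
Sum = 187.671875.

187.671875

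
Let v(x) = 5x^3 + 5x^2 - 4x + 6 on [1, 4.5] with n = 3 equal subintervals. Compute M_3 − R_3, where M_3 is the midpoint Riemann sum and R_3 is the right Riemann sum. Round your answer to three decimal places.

-365.926

M_3 ≈ 625.67564.
R_3 ≈ 991.60185.
M_3 − R_3 ≈ -365.926.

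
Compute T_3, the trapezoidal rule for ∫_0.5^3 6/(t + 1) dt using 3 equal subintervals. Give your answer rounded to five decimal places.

Δt = (3 − 0.5)/3 = 5/6.
f(0.5) = 4, f(4/3) = 18/7, f(13/6) = 36/19, f(3) = 1.5.
T_3 = (Δt/2)·[f(t_0) + 2f(t_1) + 2f(t_2) + f(t_3)].
Sum ≈ 6.01347.

6.01347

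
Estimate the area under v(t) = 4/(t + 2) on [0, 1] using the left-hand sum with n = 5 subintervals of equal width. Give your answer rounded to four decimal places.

1.6904

Δt = (1 − 0)/5 = 0.2.
Left endpoints: 0, 0.2, 0.4, 0.6, 0.8.
v(0) = 2, v(0.2) = 20/11, v(0.4) = 5/3, v(0.6) = 20/13, v(0.8) = 10/7.
Sum = Δt · [v(0) + v(0.2) + v(0.4) + v(0.6) + v(0.8)].
Sum ≈ 1.6904.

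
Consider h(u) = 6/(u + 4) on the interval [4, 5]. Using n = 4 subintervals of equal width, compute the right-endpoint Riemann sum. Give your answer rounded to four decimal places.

Δu = (5 − 4)/4 = 0.25.
Right endpoints: 4.25, 4.5, 4.75, 5.
h(4.25) = 8/11, h(4.5) = 12/17, h(4.75) = 24/35, h(5) = 2/3.
Sum = Δu · [h(4.25) + h(4.5) + h(4.75) + h(5)].
Sum ≈ 0.6964.

0.6964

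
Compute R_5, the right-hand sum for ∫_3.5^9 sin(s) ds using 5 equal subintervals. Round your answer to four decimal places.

Δs = (9 − 3.5)/5 = 1.1.
Right endpoints: 4.6, 5.7, 6.8, 7.9, 9.
f(4.6) ≈ -0.9937, f(5.7) ≈ -0.5507, f(6.8) ≈ 0.4941, f(7.9) ≈ 0.9989, f(9) ≈ 0.4121.
Sum = Δs · [f(4.6) + f(5.7) + f(6.8) + f(7.9) + f(9)].
Sum ≈ 0.3969.

0.3969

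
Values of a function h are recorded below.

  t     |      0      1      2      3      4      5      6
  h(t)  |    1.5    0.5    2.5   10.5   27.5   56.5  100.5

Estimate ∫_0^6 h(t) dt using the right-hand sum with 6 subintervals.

Δt = 1.
Sum = 1·[0.5 + 2.5 + 10.5 + 27.5 + 56.5 + 100.5] = 198.

198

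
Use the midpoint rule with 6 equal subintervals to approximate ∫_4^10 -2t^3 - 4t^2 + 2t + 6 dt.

-5977

Δt = (10 − 4)/6 = 1.
Midpoints: 4.5, 5.5, 6.5, 7.5, 8.5, 9.5.
f(4.5) = -248.25, f(5.5) = -436.75, f(6.5) = -699.25, f(7.5) = -1047.75, f(8.5) = -1494.25, f(9.5) = -2050.75.
Sum = Δt · [f(4.5) + f(5.5) + f(6.5) + ...].
Sum = -5977.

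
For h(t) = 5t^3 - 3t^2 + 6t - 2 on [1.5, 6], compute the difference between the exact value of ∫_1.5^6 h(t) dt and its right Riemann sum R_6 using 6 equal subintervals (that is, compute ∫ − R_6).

-393.29296875

Exact integral: ∫_1.5^6 h(t) dt = 1493.296875.
R_6 = 1886.58984375.
Error = 1493.296875 − 1886.58984375 = -393.29296875.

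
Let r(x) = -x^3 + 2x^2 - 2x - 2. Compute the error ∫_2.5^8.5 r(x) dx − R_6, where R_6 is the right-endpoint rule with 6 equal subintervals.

Exact integral: ∫_2.5^8.5 r(x) dx = -974.25.
R_6 = -1228.
Error = -974.25 − (-1228) = 253.75.

253.75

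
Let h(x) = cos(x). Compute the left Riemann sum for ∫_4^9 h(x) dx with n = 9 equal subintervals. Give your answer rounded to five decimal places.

1.21022

Δx = (9 − 4)/9 = 5/9.
Left endpoints: 4, 41/9, 46/9, 17/3, 56/9, 61/9, 22/3, 71/9, 76/9.
h(4) ≈ -0.65364, h(41/9) ≈ -0.15619, h(46/9) ≈ 0.38824, h(17/3) ≈ 0.81590, h(56/9) ≈ 0.99814, h(61/9) ≈ 0.88016, h(22/3) ≈ 0.49744, h(71/9) ≈ -0.03490, h(76/9) ≈ -0.55675.
Sum = Δx · [h(4) + h(41/9) + h(46/9) + ...].
Sum ≈ 1.21022.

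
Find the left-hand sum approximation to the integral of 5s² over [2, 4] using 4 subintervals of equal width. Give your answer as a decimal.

78.75

Δs = (4 − 2)/4 = 0.5.
Left endpoints: 2, 2.5, 3, 3.5.
f(2) = 20, f(2.5) = 31.25, f(3) = 45, f(3.5) = 61.25.
Sum = Δs · [f(2) + f(2.5) + f(3) + f(3.5)].
Sum = 78.75.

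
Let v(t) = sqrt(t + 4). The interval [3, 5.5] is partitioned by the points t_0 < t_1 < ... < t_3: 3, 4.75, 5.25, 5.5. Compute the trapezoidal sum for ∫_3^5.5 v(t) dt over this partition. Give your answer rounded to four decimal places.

Subinterval widths: 1.75, 0.5, 0.25.
v(3) ≈ 2.6458, v(4.75) ≈ 2.9580, v(5.25) ≈ 3.0414, v(5.5) ≈ 3.0822.
On each subinterval the trapezoid contributes (Δt_i/2)·[v(t_{i-1}) + v(t_i)].
Sum ≈ 7.1686.

7.1686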